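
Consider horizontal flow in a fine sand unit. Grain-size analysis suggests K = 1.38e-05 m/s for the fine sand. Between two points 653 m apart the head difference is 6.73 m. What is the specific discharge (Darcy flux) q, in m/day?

Convert K: 1.38e-05 m/s × 86400 = 1.192 m/day.
Hydraulic gradient i = Δh / L = 6.73 / 653 = 0.01031.
Specific discharge q = K · i = 1.192 × 0.01031 = 0.01229 m/day.

0.0123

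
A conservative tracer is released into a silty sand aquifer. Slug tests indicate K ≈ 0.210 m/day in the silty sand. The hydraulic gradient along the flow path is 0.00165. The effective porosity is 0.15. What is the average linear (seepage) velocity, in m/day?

0.00231

Hydraulic gradient i = 0.00165.
Darcy flux q = K · i = 0.2100 × 0.001650 = 0.0003465 m/day.
Seepage velocity v = q / n_e = 0.0003465 / 0.15 = 0.002310 m/day.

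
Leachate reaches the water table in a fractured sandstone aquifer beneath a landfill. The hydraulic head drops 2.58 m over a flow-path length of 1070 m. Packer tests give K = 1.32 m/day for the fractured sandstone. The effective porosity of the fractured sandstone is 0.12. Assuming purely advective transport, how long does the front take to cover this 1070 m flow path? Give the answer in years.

110

Hydraulic gradient i = Δh / L = 2.58 / 1070 = 0.002411.
Darcy flux q = K · i = 1.320 × 0.002411 = 0.003183 m/day.
Seepage velocity v = q / n_e = 0.003183 / 0.12 = 0.02652 m/day.
Travel time t = L / v = 1070 / 0.02652 = 40342 days = 110.4 years.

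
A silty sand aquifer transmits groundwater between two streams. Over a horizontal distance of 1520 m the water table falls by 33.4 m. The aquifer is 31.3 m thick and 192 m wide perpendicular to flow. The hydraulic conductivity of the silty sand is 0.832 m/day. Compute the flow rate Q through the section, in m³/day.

Cross-sectional area A = 192 × 31.3 = 6010 m².
Hydraulic gradient i = Δh / L = 33.4 / 1520 = 0.02197.
Darcy's law: Q = K · A · i = 0.8320 × 6010 × 0.02197 = 109.9 m³/day.

110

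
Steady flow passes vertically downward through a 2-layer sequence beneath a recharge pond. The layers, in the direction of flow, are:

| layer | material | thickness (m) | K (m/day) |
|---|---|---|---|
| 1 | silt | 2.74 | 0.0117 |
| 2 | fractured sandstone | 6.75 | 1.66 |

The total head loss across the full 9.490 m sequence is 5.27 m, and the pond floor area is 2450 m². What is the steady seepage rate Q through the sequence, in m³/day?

54.2

Flow is perpendicular to layering, so the layers act in series and the equivalent K is the thickness-weighted harmonic mean.
Total thickness L = 2.74 + 6.75 = 9.490 m.
Σ(b_i/K_i) = 2.74/0.0117 + 6.75/1.66 = 238.3 d.
K_eq = L / Σ(b_i/K_i) = 9.490 / 238.3 = 0.03983 m/day.
Q = K_eq · A · (Δh/L) = 0.03983 × 2450 × (5.27/9.490) = 54.19 m³/day.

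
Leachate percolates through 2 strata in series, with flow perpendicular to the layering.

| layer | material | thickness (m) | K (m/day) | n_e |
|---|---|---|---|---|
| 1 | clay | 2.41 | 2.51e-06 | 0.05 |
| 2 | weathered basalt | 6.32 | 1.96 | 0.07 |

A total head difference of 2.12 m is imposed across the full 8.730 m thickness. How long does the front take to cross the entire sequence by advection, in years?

698

With flow normal to the layers, continuity requires the same specific discharge q through every layer.
Σ(b_i/K_i) = 2.41/2.51e-06 + 6.32/1.96 = 9.602e+05 d.
q = Δh / Σ(b_i/K_i) = 2.12 / 9.602e+05 = 2.208e-06 m/day.
In each layer the seepage velocity is v_i = q/n_i, so the layer transit time is t_i = b_i·n_i / q:
  layer 1 (clay): t_1 = 2.41 × 0.05 / 2.208e-06 = 54575 d
  layer 2 (weathered basalt): t_2 = 6.32 × 0.07 / 2.208e-06 = 2.004e+05 d
Total t = Σ t_i = 2.549e+05 days = 698.0 years.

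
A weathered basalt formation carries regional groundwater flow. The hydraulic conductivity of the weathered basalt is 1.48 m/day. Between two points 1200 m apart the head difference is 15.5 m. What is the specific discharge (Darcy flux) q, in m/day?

0.0191

Hydraulic gradient i = Δh / L = 15.5 / 1200 = 0.01292.
Specific discharge q = K · i = 1.480 × 0.01292 = 0.01912 m/day.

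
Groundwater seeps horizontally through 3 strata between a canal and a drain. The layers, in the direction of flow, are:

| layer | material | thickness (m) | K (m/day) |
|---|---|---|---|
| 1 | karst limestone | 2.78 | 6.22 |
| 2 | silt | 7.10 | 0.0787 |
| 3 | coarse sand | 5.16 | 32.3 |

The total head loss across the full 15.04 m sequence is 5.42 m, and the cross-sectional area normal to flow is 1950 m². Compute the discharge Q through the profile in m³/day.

116

Flow is perpendicular to layering, so the layers act in series and the equivalent K is the thickness-weighted harmonic mean.
Total thickness L = 2.78 + 7.10 + 5.16 = 15.04 m.
Σ(b_i/K_i) = 2.78/6.22 + 7.10/0.0787 + 5.16/32.3 = 90.82 d.
K_eq = L / Σ(b_i/K_i) = 15.04 / 90.82 = 0.1656 m/day.
Q = K_eq · A · (Δh/L) = 0.1656 × 1950 × (5.42/15.04) = 116.4 m³/day.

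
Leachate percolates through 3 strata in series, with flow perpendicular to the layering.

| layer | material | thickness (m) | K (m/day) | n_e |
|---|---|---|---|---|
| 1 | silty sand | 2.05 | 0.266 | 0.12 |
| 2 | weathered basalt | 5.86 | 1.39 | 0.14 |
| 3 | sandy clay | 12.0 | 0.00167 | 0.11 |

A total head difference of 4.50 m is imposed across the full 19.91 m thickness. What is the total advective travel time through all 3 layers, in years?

10.5

With flow normal to the layers, continuity requires the same specific discharge q through every layer.
Σ(b_i/K_i) = 2.05/0.266 + 5.86/1.39 + 12.0/0.00167 = 7198 d.
q = Δh / Σ(b_i/K_i) = 4.50 / 7198 = 0.0006252 m/day.
In each layer the seepage velocity is v_i = q/n_i, so the layer transit time is t_i = b_i·n_i / q:
  layer 1 (silty sand): t_1 = 2.05 × 0.12 / 0.0006252 = 393.5 d
  layer 2 (weathered basalt): t_2 = 5.86 × 0.14 / 0.0006252 = 1312 d
  layer 3 (sandy clay): t_3 = 12.0 × 0.11 / 0.0006252 = 2111 d
Total t = Σ t_i = 3817 days = 10.45 years.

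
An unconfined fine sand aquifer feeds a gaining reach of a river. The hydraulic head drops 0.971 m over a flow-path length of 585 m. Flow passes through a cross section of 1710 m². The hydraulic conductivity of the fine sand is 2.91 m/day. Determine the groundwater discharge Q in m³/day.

Hydraulic gradient i = Δh / L = 0.971 / 585 = 0.001660.
Darcy's law: Q = K · A · i = 2.910 × 1710 × 0.001660 = 8.259 m³/day.

8.26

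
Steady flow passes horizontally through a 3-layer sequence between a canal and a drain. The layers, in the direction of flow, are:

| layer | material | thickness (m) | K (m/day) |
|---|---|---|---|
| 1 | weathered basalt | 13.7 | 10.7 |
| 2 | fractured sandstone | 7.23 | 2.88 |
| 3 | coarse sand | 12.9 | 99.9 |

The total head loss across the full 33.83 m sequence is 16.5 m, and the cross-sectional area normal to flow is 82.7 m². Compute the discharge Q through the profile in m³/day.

Flow is perpendicular to layering, so the layers act in series and the equivalent K is the thickness-weighted harmonic mean.
Total thickness L = 13.7 + 7.23 + 12.9 = 33.83 m.
Σ(b_i/K_i) = 13.7/10.7 + 7.23/2.88 + 12.9/99.9 = 3.920 d.
K_eq = L / Σ(b_i/K_i) = 33.83 / 3.920 = 8.630 m/day.
Q = K_eq · A · (Δh/L) = 8.630 × 82.7 × (16.5/33.83) = 348.1 m³/day.

348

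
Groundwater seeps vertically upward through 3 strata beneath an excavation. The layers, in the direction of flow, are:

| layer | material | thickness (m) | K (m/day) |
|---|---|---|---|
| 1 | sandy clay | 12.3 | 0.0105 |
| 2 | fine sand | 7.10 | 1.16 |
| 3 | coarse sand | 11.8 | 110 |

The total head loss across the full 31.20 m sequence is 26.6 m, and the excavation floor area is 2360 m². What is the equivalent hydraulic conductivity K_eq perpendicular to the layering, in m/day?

Flow is perpendicular to layering, so the layers act in series and the equivalent K is the thickness-weighted harmonic mean.
Total thickness L = 12.3 + 7.10 + 11.8 = 31.20 m.
Σ(b_i/K_i) = 12.3/0.0105 + 7.10/1.16 + 11.8/110 = 1178 d.
K_eq = L / Σ(b_i/K_i) = 31.20 / 1178 = 0.02649 m/day.

0.0265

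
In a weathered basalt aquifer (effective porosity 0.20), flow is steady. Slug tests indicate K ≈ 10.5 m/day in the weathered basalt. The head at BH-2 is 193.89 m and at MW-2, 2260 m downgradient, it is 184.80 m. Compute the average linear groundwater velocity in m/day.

0.211

Hydraulic gradient i = (193.89 − 184.80) / 2260 = 9.09 / 2260 = 0.004022.
Darcy flux q = K · i = 10.50 × 0.004022 = 0.04223 m/day.
Seepage velocity v = q / n_e = 0.04223 / 0.20 = 0.2112 m/day.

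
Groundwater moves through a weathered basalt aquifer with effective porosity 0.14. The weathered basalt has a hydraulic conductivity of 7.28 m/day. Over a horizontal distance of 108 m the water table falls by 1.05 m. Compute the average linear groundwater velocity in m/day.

0.506

Hydraulic gradient i = Δh / L = 1.05 / 108 = 0.009722.
Darcy flux q = K · i = 7.280 × 0.009722 = 0.07078 m/day.
Seepage velocity v = q / n_e = 0.07078 / 0.14 = 0.5056 m/day.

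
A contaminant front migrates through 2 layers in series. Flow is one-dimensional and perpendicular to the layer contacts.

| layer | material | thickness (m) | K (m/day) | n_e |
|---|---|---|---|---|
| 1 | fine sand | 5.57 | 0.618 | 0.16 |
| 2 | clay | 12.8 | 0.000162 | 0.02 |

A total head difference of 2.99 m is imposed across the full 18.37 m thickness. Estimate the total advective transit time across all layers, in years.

With flow normal to the layers, continuity requires the same specific discharge q through every layer.
Σ(b_i/K_i) = 5.57/0.618 + 12.8/0.000162 = 79021 d.
q = Δh / Σ(b_i/K_i) = 2.99 / 79021 = 3.784e-05 m/day.
In each layer the seepage velocity is v_i = q/n_i, so the layer transit time is t_i = b_i·n_i / q:
  layer 1 (fine sand): t_1 = 5.57 × 0.16 / 3.784e-05 = 23553 d
  layer 2 (clay): t_2 = 12.8 × 0.02 / 3.784e-05 = 6766 d
Total t = Σ t_i = 30319 days = 83.01 years.

83.0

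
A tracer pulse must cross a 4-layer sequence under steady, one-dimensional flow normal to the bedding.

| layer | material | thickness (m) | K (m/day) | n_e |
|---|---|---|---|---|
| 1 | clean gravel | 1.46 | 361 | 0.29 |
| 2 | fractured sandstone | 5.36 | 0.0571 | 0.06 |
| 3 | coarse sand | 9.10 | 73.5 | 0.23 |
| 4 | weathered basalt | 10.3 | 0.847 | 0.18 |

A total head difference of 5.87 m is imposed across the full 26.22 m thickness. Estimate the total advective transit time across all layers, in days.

With flow normal to the layers, continuity requires the same specific discharge q through every layer.
Σ(b_i/K_i) = 1.46/361 + 5.36/0.0571 + 9.10/73.5 + 10.3/0.847 = 106.2 d.
q = Δh / Σ(b_i/K_i) = 5.87 / 106.2 = 0.05529 m/day.
In each layer the seepage velocity is v_i = q/n_i, so the layer transit time is t_i = b_i·n_i / q:
  layer 1 (clean gravel): t_1 = 1.46 × 0.29 / 0.05529 = 7.657 d
  layer 2 (fractured sandstone): t_2 = 5.36 × 0.06 / 0.05529 = 5.816 d
  layer 3 (coarse sand): t_3 = 9.10 × 0.23 / 0.05529 = 37.85 d
  layer 4 (weathered basalt): t_4 = 10.3 × 0.18 / 0.05529 = 33.53 d
Total t = Σ t_i = 84.85 days.

84.9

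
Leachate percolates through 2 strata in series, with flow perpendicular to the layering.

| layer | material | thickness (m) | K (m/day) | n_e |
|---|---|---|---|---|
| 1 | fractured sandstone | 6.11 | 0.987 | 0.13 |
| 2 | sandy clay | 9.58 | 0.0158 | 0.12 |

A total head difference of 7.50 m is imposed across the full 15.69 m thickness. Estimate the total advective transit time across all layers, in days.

159

With flow normal to the layers, continuity requires the same specific discharge q through every layer.
Σ(b_i/K_i) = 6.11/0.987 + 9.58/0.0158 = 612.5 d.
q = Δh / Σ(b_i/K_i) = 7.50 / 612.5 = 0.01224 m/day.
In each layer the seepage velocity is v_i = q/n_i, so the layer transit time is t_i = b_i·n_i / q:
  layer 1 (fractured sandstone): t_1 = 6.11 × 0.13 / 0.01224 = 64.87 d
  layer 2 (sandy clay): t_2 = 9.58 × 0.12 / 0.01224 = 93.89 d
Total t = Σ t_i = 158.8 days.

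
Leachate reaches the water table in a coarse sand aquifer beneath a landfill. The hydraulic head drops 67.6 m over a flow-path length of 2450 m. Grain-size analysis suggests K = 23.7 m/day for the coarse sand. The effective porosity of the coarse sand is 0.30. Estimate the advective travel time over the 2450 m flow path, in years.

Hydraulic gradient i = Δh / L = 67.6 / 2450 = 0.02759.
Darcy flux q = K · i = 23.70 × 0.02759 = 0.6539 m/day.
Seepage velocity v = q / n_e = 0.6539 / 0.30 = 2.180 m/day.
Travel time t = L / v = 2450 / 2.180 = 1124 days = 3.077 years.

3.08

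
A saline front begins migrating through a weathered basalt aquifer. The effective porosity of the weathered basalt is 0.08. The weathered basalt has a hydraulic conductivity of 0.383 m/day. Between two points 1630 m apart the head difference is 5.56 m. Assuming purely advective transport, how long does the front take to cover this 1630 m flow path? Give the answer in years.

273

Hydraulic gradient i = Δh / L = 5.56 / 1630 = 0.003411.
Darcy flux q = K · i = 0.3830 × 0.003411 = 0.001306 m/day.
Seepage velocity v = q / n_e = 0.001306 / 0.08 = 0.01633 m/day.
Travel time t = L / v = 1630 / 0.01633 = 99814 days = 273.3 years.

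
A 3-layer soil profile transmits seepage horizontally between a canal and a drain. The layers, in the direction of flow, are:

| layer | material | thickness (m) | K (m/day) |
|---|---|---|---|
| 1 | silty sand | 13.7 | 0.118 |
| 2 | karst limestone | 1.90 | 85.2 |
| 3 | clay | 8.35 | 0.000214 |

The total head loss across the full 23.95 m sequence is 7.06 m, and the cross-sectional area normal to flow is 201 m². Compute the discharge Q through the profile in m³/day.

0.0363

Flow is perpendicular to layering, so the layers act in series and the equivalent K is the thickness-weighted harmonic mean.
Total thickness L = 13.7 + 1.90 + 8.35 = 23.95 m.
Σ(b_i/K_i) = 13.7/0.118 + 1.90/85.2 + 8.35/0.000214 = 39135 d.
K_eq = L / Σ(b_i/K_i) = 23.95 / 39135 = 0.0006120 m/day.
Q = K_eq · A · (Δh/L) = 0.0006120 × 201 × (7.06/23.95) = 0.03626 m³/day.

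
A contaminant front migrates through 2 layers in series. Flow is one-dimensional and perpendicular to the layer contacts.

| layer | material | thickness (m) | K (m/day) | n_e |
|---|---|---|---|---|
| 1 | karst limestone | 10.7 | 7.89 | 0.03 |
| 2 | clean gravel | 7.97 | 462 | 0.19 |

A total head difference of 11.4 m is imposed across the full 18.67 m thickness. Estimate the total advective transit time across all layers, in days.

With flow normal to the layers, continuity requires the same specific discharge q through every layer.
Σ(b_i/K_i) = 10.7/7.89 + 7.97/462 = 1.373 d.
q = Δh / Σ(b_i/K_i) = 11.4 / 1.373 = 8.301 m/day.
In each layer the seepage velocity is v_i = q/n_i, so the layer transit time is t_i = b_i·n_i / q:
  layer 1 (karst limestone): t_1 = 10.7 × 0.03 / 8.301 = 0.03867 d
  layer 2 (clean gravel): t_2 = 7.97 × 0.19 / 8.301 = 0.1824 d
Total t = Σ t_i = 0.2211 days.

0.221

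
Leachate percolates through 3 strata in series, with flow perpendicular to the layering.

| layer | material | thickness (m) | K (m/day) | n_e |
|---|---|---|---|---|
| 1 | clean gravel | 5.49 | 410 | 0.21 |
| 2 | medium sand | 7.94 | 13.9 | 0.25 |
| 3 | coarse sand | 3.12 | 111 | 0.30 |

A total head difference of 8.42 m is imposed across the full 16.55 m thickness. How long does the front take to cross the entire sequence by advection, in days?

With flow normal to the layers, continuity requires the same specific discharge q through every layer.
Σ(b_i/K_i) = 5.49/410 + 7.94/13.9 + 3.12/111 = 0.6127 d.
q = Δh / Σ(b_i/K_i) = 8.42 / 0.6127 = 13.74 m/day.
In each layer the seepage velocity is v_i = q/n_i, so the layer transit time is t_i = b_i·n_i / q:
  layer 1 (clean gravel): t_1 = 5.49 × 0.21 / 13.74 = 0.08390 d
  layer 2 (medium sand): t_2 = 7.94 × 0.25 / 13.74 = 0.1444 d
  layer 3 (coarse sand): t_3 = 3.12 × 0.30 / 13.74 = 0.06811 d
Total t = Σ t_i = 0.2965 days.

0.296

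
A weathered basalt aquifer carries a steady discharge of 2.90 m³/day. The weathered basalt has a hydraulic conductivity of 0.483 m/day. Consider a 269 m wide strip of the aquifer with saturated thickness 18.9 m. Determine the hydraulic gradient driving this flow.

0.00118

Cross-sectional area A = 269 × 18.9 = 5084 m².
From Q = K·A·i, i = Q / (K·A) = 2.90 / (0.4830 × 5084) = 0.001181.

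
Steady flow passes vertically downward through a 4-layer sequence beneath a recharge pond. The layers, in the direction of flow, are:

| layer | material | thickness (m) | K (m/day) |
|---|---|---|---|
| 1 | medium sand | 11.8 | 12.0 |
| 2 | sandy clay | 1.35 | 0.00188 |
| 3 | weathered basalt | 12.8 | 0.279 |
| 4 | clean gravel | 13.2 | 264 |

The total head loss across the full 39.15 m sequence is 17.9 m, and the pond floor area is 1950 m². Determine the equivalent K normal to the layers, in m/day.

0.0512

Flow is perpendicular to layering, so the layers act in series and the equivalent K is the thickness-weighted harmonic mean.
Total thickness L = 11.8 + 1.35 + 12.8 + 13.2 = 39.15 m.
Σ(b_i/K_i) = 11.8/12.0 + 1.35/0.00188 + 12.8/0.279 + 13.2/264 = 765.0 d.
K_eq = L / Σ(b_i/K_i) = 39.15 / 765.0 = 0.05118 m/day.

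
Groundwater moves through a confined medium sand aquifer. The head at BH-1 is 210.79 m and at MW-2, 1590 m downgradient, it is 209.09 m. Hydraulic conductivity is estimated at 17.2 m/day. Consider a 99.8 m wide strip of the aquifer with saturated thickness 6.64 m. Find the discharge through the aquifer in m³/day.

Cross-sectional area A = 99.8 × 6.64 = 662.7 m².
Hydraulic gradient i = (210.79 − 209.09) / 1590 = 1.7 / 1590 = 0.001069.
Darcy's law: Q = K · A · i = 17.20 × 662.7 × 0.001069 = 12.19 m³/day.

12.2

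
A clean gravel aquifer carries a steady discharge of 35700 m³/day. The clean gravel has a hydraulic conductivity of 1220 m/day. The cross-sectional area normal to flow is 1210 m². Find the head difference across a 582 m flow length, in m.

From Q = K·A·i, i = Q / (K·A) = 35700 / (1220 × 1210) = 0.02418.
Head loss Δh = i · L = 0.02418 × 582 = 14.07 m.

14.1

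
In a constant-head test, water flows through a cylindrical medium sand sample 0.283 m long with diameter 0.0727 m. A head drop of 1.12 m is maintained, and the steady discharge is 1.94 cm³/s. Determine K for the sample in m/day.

Cross-sectional area A = π·(d/2)² = π × (0.0727/2)² = 0.004151 m².
Convert discharge: 1.94 cm³/s = 1.940e-06 m³/s.
Darcy's law rearranged: K = Q·L / (A·Δh) = 1.940e-06 × 0.283 / (0.004151 × 1.12) = 0.0001181 m/s = 10.20 m/day.

10.2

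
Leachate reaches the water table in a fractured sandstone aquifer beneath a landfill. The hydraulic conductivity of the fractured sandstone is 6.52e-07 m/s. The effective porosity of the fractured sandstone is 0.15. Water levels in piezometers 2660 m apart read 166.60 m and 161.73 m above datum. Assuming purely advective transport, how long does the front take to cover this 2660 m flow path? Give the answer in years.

Convert K: 6.52e-07 m/s × 86400 = 0.05633 m/day.
Hydraulic gradient i = (166.60 − 161.73) / 2660 = 4.87 / 2660 = 0.001831.
Darcy flux q = K · i = 0.05633 × 0.001831 = 0.0001031 m/day.
Seepage velocity v = q / n_e = 0.0001031 / 0.15 = 0.0006876 m/day.
Travel time t = L / v = 2660 / 0.0006876 = 3.869e+06 days = 10592 years.

10600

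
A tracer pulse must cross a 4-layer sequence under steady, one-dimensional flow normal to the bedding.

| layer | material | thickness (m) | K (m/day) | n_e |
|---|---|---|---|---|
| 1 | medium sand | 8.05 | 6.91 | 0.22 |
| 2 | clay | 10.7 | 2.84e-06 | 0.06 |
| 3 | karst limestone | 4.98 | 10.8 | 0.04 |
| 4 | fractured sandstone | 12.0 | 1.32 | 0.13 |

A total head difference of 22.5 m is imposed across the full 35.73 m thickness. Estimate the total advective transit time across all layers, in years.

With flow normal to the layers, continuity requires the same specific discharge q through every layer.
Σ(b_i/K_i) = 8.05/6.91 + 10.7/2.84e-06 + 4.98/10.8 + 12.0/1.32 = 3.768e+06 d.
q = Δh / Σ(b_i/K_i) = 22.5 / 3.768e+06 = 5.972e-06 m/day.
In each layer the seepage velocity is v_i = q/n_i, so the layer transit time is t_i = b_i·n_i / q:
  layer 1 (medium sand): t_1 = 8.05 × 0.22 / 5.972e-06 = 2.966e+05 d
  layer 2 (clay): t_2 = 10.7 × 0.06 / 5.972e-06 = 1.075e+05 d
  layer 3 (karst limestone): t_3 = 4.98 × 0.04 / 5.972e-06 = 33356 d
  layer 4 (fractured sandstone): t_4 = 12.0 × 0.13 / 5.972e-06 = 2.612e+05 d
Total t = Σ t_i = 6.986e+05 days = 1913 years.

1910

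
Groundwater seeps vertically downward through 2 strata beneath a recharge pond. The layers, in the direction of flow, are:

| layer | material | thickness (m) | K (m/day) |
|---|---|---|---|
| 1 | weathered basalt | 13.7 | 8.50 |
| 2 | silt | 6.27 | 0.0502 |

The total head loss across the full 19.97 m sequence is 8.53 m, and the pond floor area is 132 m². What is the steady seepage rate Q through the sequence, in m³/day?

Flow is perpendicular to layering, so the layers act in series and the equivalent K is the thickness-weighted harmonic mean.
Total thickness L = 13.7 + 6.27 = 19.97 m.
Σ(b_i/K_i) = 13.7/8.50 + 6.27/0.0502 = 126.5 d.
K_eq = L / Σ(b_i/K_i) = 19.97 / 126.5 = 0.1579 m/day.
Q = K_eq · A · (Δh/L) = 0.1579 × 132 × (8.53/19.97) = 8.900 m³/day.

8.90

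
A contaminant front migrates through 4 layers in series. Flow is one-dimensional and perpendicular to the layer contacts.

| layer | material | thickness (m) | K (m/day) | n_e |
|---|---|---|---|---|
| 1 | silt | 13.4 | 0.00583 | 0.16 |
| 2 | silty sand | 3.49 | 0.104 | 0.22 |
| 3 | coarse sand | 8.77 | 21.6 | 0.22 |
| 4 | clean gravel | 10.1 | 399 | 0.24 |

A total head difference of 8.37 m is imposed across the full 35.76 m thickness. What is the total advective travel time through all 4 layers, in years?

With flow normal to the layers, continuity requires the same specific discharge q through every layer.
Σ(b_i/K_i) = 13.4/0.00583 + 3.49/0.104 + 8.77/21.6 + 10.1/399 = 2332 d.
q = Δh / Σ(b_i/K_i) = 8.37 / 2332 = 0.003589 m/day.
In each layer the seepage velocity is v_i = q/n_i, so the layer transit time is t_i = b_i·n_i / q:
  layer 1 (silt): t_1 = 13.4 × 0.16 / 0.003589 = 597.5 d
  layer 2 (silty sand): t_2 = 3.49 × 0.22 / 0.003589 = 214.0 d
  layer 3 (coarse sand): t_3 = 8.77 × 0.22 / 0.003589 = 537.7 d
  layer 4 (clean gravel): t_4 = 10.1 × 0.24 / 0.003589 = 675.5 d
Total t = Σ t_i = 2025 days = 5.543 years.

5.54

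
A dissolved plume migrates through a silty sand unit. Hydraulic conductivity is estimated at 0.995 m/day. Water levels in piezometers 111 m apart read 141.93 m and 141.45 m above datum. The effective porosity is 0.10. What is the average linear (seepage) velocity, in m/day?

Hydraulic gradient i = (141.93 − 141.45) / 111 = 0.48 / 111 = 0.004324.
Darcy flux q = K · i = 0.9950 × 0.004324 = 0.004303 m/day.
Seepage velocity v = q / n_e = 0.004303 / 0.10 = 0.04303 m/day.

0.0430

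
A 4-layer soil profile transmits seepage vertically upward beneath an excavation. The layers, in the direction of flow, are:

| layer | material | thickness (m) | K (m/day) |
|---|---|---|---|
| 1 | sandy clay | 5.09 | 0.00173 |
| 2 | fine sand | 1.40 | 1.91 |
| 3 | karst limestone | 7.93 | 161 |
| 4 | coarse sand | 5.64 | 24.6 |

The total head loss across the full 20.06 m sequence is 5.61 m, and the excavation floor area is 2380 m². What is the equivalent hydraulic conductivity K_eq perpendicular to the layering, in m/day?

Flow is perpendicular to layering, so the layers act in series and the equivalent K is the thickness-weighted harmonic mean.
Total thickness L = 5.09 + 1.40 + 7.93 + 5.64 = 20.06 m.
Σ(b_i/K_i) = 5.09/0.00173 + 1.40/1.91 + 7.93/161 + 5.64/24.6 = 2943 d.
K_eq = L / Σ(b_i/K_i) = 20.06 / 2943 = 0.006816 m/day.

0.00682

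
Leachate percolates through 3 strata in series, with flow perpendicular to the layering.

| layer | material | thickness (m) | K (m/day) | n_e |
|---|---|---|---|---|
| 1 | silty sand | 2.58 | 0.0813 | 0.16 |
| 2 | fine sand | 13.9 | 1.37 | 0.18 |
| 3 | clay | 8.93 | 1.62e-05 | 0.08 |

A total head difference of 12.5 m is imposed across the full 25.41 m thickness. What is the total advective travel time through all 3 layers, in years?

With flow normal to the layers, continuity requires the same specific discharge q through every layer.
Σ(b_i/K_i) = 2.58/0.0813 + 13.9/1.37 + 8.93/1.62e-05 = 5.513e+05 d.
q = Δh / Σ(b_i/K_i) = 12.5 / 5.513e+05 = 2.267e-05 m/day.
In each layer the seepage velocity is v_i = q/n_i, so the layer transit time is t_i = b_i·n_i / q:
  layer 1 (silty sand): t_1 = 2.58 × 0.16 / 2.267e-05 = 18205 d
  layer 2 (fine sand): t_2 = 13.9 × 0.18 / 2.267e-05 = 1.103e+05 d
  layer 3 (clay): t_3 = 8.93 × 0.08 / 2.267e-05 = 31507 d
Total t = Σ t_i = 1.601e+05 days = 438.2 years.

438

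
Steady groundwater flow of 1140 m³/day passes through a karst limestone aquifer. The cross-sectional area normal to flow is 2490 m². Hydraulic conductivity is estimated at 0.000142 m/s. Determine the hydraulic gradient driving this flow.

Convert K: 0.000142 m/s × 86400 = 12.27 m/day.
From Q = K·A·i, i = Q / (K·A) = 1140 / (12.27 × 2490) = 0.03732.

0.0373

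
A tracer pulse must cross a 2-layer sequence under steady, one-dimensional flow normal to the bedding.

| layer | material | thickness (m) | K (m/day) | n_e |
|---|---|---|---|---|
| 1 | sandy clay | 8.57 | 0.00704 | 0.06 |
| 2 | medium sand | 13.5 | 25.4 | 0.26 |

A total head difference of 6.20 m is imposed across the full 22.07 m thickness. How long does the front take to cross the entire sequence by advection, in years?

2.16

With flow normal to the layers, continuity requires the same specific discharge q through every layer.
Σ(b_i/K_i) = 8.57/0.00704 + 13.5/25.4 = 1218 d.
q = Δh / Σ(b_i/K_i) = 6.20 / 1218 = 0.005091 m/day.
In each layer the seepage velocity is v_i = q/n_i, so the layer transit time is t_i = b_i·n_i / q:
  layer 1 (sandy clay): t_1 = 8.57 × 0.06 / 0.005091 = 101.0 d
  layer 2 (medium sand): t_2 = 13.5 × 0.26 / 0.005091 = 689.5 d
Total t = Σ t_i = 790.5 days = 2.164 years.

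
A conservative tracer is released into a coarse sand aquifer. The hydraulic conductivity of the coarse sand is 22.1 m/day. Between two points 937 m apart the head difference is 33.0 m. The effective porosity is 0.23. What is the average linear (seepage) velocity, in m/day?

Hydraulic gradient i = Δh / L = 33.0 / 937 = 0.03522.
Darcy flux q = K · i = 22.10 × 0.03522 = 0.7783 m/day.
Seepage velocity v = q / n_e = 0.7783 / 0.23 = 3.384 m/day.

3.38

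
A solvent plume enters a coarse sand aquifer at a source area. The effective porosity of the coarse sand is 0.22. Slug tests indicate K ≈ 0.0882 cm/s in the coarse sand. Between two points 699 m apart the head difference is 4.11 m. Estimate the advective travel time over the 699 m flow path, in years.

Convert K: 0.0882 cm/s × 864 = 76.20 m/day.
Hydraulic gradient i = Δh / L = 4.11 / 699 = 0.005880.
Darcy flux q = K · i = 76.20 × 0.005880 = 0.4481 m/day.
Seepage velocity v = q / n_e = 0.4481 / 0.22 = 2.037 m/day.
Travel time t = L / v = 699 / 2.037 = 343.2 days = 0.9396 years.

0.940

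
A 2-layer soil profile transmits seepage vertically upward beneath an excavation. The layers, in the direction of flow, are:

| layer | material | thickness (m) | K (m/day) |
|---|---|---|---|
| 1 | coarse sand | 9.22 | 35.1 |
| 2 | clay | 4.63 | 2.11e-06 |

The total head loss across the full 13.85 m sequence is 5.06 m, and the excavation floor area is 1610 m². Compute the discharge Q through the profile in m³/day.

Flow is perpendicular to layering, so the layers act in series and the equivalent K is the thickness-weighted harmonic mean.
Total thickness L = 9.22 + 4.63 = 13.85 m.
Σ(b_i/K_i) = 9.22/35.1 + 4.63/2.11e-06 = 2.194e+06 d.
K_eq = L / Σ(b_i/K_i) = 13.85 / 2.194e+06 = 6.312e-06 m/day.
Q = K_eq · A · (Δh/L) = 6.312e-06 × 1610 × (5.06/13.85) = 0.003713 m³/day.

0.00371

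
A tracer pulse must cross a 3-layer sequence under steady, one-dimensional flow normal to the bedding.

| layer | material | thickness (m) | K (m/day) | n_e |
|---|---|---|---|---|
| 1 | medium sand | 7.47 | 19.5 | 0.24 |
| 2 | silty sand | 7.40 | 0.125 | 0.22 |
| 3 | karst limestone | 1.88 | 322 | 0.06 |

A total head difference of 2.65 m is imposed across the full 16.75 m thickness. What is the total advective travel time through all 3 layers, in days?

With flow normal to the layers, continuity requires the same specific discharge q through every layer.
Σ(b_i/K_i) = 7.47/19.5 + 7.40/0.125 + 1.88/322 = 59.59 d.
q = Δh / Σ(b_i/K_i) = 2.65 / 59.59 = 0.04447 m/day.
In each layer the seepage velocity is v_i = q/n_i, so the layer transit time is t_i = b_i·n_i / q:
  layer 1 (medium sand): t_1 = 7.47 × 0.24 / 0.04447 = 40.31 d
  layer 2 (silty sand): t_2 = 7.40 × 0.22 / 0.04447 = 36.61 d
  layer 3 (karst limestone): t_3 = 1.88 × 0.06 / 0.04447 = 2.536 d
Total t = Σ t_i = 79.46 days.

79.5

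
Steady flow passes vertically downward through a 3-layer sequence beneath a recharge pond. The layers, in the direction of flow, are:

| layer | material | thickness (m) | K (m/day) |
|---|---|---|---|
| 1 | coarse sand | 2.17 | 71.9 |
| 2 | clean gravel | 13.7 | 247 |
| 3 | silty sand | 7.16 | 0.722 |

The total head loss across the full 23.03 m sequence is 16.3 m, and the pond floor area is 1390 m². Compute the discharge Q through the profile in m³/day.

2270

Flow is perpendicular to layering, so the layers act in series and the equivalent K is the thickness-weighted harmonic mean.
Total thickness L = 2.17 + 13.7 + 7.16 = 23.03 m.
Σ(b_i/K_i) = 2.17/71.9 + 13.7/247 + 7.16/0.722 = 10.00 d.
K_eq = L / Σ(b_i/K_i) = 23.03 / 10.00 = 2.302 m/day.
Q = K_eq · A · (Δh/L) = 2.302 × 1390 × (16.3/23.03) = 2265 m³/day.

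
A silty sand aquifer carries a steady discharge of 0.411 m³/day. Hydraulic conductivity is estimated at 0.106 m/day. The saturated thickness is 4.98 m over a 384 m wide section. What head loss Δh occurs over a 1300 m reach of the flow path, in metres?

Cross-sectional area A = 384 × 4.98 = 1912 m².
From Q = K·A·i, i = Q / (K·A) = 0.411 / (0.1060 × 1912) = 0.002028.
Head loss Δh = i · L = 0.002028 × 1300 = 2.636 m.

2.64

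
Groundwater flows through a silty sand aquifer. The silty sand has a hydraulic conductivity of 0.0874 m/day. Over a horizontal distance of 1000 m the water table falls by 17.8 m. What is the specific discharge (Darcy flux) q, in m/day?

Hydraulic gradient i = Δh / L = 17.8 / 1000 = 0.01780.
Specific discharge q = K · i = 0.08740 × 0.01780 = 0.001556 m/day.

0.00156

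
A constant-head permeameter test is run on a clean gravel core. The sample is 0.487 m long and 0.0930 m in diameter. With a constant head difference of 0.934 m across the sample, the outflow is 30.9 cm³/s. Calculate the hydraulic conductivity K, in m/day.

Cross-sectional area A = π·(d/2)² = π × (0.0930/2)² = 0.006793 m².
Convert discharge: 30.9 cm³/s = 3.090e-05 m³/s.
Darcy's law rearranged: K = Q·L / (A·Δh) = 3.090e-05 × 0.487 / (0.006793 × 0.934) = 0.002372 m/s = 204.9 m/day.

205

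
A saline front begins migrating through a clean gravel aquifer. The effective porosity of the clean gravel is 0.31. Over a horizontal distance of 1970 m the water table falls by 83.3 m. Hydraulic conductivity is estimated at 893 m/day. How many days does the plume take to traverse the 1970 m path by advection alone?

Hydraulic gradient i = Δh / L = 83.3 / 1970 = 0.04228.
Darcy flux q = K · i = 893.0 × 0.04228 = 37.76 m/day.
Seepage velocity v = q / n_e = 37.76 / 0.31 = 121.8 m/day.
Travel time t = L / v = 1970 / 121.8 = 16.17 days.

16.2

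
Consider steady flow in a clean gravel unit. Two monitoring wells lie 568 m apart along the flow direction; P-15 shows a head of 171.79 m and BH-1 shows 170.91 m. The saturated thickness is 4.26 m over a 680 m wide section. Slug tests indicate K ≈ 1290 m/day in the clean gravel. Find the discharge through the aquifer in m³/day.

5790

Cross-sectional area A = 680 × 4.26 = 2897 m².
Hydraulic gradient i = (171.79 − 170.91) / 568 = 0.88 / 568 = 0.001549.
Darcy's law: Q = K · A · i = 1290 × 2897 × 0.001549 = 5790 m³/day.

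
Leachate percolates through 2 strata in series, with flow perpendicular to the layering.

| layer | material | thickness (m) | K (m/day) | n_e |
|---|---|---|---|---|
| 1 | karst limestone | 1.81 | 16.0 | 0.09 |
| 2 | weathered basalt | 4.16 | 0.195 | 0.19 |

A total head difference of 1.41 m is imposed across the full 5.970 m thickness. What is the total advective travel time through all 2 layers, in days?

With flow normal to the layers, continuity requires the same specific discharge q through every layer.
Σ(b_i/K_i) = 1.81/16.0 + 4.16/0.195 = 21.45 d.
q = Δh / Σ(b_i/K_i) = 1.41 / 21.45 = 0.06575 m/day.
In each layer the seepage velocity is v_i = q/n_i, so the layer transit time is t_i = b_i·n_i / q:
  layer 1 (karst limestone): t_1 = 1.81 × 0.09 / 0.06575 = 2.478 d
  layer 2 (weathered basalt): t_2 = 4.16 × 0.19 / 0.06575 = 12.02 d
Total t = Σ t_i = 14.50 days.

14.5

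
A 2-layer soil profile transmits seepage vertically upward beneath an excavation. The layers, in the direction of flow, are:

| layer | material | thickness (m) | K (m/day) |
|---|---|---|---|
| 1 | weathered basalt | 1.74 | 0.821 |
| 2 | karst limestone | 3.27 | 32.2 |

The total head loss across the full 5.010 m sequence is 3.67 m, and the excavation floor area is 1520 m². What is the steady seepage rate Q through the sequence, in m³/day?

Flow is perpendicular to layering, so the layers act in series and the equivalent K is the thickness-weighted harmonic mean.
Total thickness L = 1.74 + 3.27 = 5.010 m.
Σ(b_i/K_i) = 1.74/0.821 + 3.27/32.2 = 2.221 d.
K_eq = L / Σ(b_i/K_i) = 5.010 / 2.221 = 2.256 m/day.
Q = K_eq · A · (Δh/L) = 2.256 × 1520 × (3.67/5.010) = 2512 m³/day.

2510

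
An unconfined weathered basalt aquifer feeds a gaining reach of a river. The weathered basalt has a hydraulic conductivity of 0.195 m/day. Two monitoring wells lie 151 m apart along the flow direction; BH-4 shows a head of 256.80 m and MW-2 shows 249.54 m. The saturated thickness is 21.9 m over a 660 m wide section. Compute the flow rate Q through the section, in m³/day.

136

Cross-sectional area A = 660 × 21.9 = 14454 m².
Hydraulic gradient i = (256.80 − 249.54) / 151 = 7.26 / 151 = 0.04808.
Darcy's law: Q = K · A · i = 0.1950 × 14454 × 0.04808 = 135.5 m³/day.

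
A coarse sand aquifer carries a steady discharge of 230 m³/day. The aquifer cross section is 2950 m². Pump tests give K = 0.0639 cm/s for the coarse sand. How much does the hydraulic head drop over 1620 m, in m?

Convert K: 0.0639 cm/s × 864 = 55.21 m/day.
From Q = K·A·i, i = Q / (K·A) = 230 / (55.21 × 2950) = 0.001412.
Head loss Δh = i · L = 0.001412 × 1620 = 2.288 m.

2.29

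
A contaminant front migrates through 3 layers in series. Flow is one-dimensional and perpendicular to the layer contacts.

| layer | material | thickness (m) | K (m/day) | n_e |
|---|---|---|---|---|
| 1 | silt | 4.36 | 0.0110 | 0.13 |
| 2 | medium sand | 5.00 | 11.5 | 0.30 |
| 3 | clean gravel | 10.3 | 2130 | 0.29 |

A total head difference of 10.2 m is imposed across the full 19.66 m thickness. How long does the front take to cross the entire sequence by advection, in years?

With flow normal to the layers, continuity requires the same specific discharge q through every layer.
Σ(b_i/K_i) = 4.36/0.0110 + 5.00/11.5 + 10.3/2130 = 396.8 d.
q = Δh / Σ(b_i/K_i) = 10.2 / 396.8 = 0.02571 m/day.
In each layer the seepage velocity is v_i = q/n_i, so the layer transit time is t_i = b_i·n_i / q:
  layer 1 (silt): t_1 = 4.36 × 0.13 / 0.02571 = 22.05 d
  layer 2 (medium sand): t_2 = 5.00 × 0.30 / 0.02571 = 58.35 d
  layer 3 (clean gravel): t_3 = 10.3 × 0.29 / 0.02571 = 116.2 d
Total t = Σ t_i = 196.6 days = 0.5383 years.

0.538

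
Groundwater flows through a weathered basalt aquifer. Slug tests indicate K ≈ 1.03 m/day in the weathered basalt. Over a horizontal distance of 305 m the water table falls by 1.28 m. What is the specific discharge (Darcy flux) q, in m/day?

0.00432

Hydraulic gradient i = Δh / L = 1.28 / 305 = 0.004197.
Specific discharge q = K · i = 1.030 × 0.004197 = 0.004323 m/day.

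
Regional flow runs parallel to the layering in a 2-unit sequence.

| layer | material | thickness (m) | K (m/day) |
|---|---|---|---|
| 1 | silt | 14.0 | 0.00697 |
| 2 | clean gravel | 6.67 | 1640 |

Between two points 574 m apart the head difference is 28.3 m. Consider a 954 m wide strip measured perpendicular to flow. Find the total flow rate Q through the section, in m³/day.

515000

Flow is parallel to layering, so each bed carries its own Darcy discharge and the transmissivities add.
Σ(K_i·b_i) = 0.00697×14.0 + 1640×6.67 = 10939 m²/day.
Hydraulic gradient i = Δh / L = 28.3 / 574 = 0.04930.
Q = Σ(K_i·b_i) · W · i = 10939 × 954 × 0.04930 = 5.145e+05 m³/day.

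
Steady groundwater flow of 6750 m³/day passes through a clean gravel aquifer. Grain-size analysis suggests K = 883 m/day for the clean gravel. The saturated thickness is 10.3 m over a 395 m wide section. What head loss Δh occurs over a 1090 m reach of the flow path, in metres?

Cross-sectional area A = 395 × 10.3 = 4069 m².
From Q = K·A·i, i = Q / (K·A) = 6750 / (883.0 × 4069) = 0.001879.
Head loss Δh = i · L = 0.001879 × 1090 = 2.048 m.

2.05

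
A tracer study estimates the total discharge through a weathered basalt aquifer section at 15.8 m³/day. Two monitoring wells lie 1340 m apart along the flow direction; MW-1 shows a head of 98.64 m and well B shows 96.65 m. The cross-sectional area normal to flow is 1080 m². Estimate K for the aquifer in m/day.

Hydraulic gradient i = (98.64 − 96.65) / 1340 = 1.99 / 1340 = 0.001485.
From Q = K·A·i, K = Q / (A·i) = 15.8 / (1080 × 0.001485) = 9.851 m/day.

9.85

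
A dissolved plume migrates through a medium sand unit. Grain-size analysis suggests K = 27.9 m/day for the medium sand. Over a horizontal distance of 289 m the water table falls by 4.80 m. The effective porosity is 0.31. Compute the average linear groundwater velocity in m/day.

Hydraulic gradient i = Δh / L = 4.80 / 289 = 0.01661.
Darcy flux q = K · i = 27.90 × 0.01661 = 0.4634 m/day.
Seepage velocity v = q / n_e = 0.4634 / 0.31 = 1.495 m/day.

1.49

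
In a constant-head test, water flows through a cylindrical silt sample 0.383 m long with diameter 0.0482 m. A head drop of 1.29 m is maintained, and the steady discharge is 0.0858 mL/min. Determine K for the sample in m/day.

Cross-sectional area A = π·(d/2)² = π × (0.0482/2)² = 0.001825 m².
Convert discharge: 0.0858 mL/min = 1.430e-09 m³/s.
Darcy's law rearranged: K = Q·L / (A·Δh) = 1.430e-09 × 0.383 / (0.001825 × 1.29) = 2.327e-07 m/s = 0.02010 m/day.

0.0201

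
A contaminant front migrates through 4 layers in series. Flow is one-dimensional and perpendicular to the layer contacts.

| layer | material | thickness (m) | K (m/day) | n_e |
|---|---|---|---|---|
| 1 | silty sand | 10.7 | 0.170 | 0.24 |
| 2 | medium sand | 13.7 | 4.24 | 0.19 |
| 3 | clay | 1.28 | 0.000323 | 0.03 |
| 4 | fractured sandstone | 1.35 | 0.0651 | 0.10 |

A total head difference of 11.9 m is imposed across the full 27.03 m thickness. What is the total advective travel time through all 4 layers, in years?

With flow normal to the layers, continuity requires the same specific discharge q through every layer.
Σ(b_i/K_i) = 10.7/0.170 + 13.7/4.24 + 1.28/0.000323 + 1.35/0.0651 = 4050 d.
q = Δh / Σ(b_i/K_i) = 11.9 / 4050 = 0.002938 m/day.
In each layer the seepage velocity is v_i = q/n_i, so the layer transit time is t_i = b_i·n_i / q:
  layer 1 (silty sand): t_1 = 10.7 × 0.24 / 0.002938 = 873.9 d
  layer 2 (medium sand): t_2 = 13.7 × 0.19 / 0.002938 = 885.8 d
  layer 3 (clay): t_3 = 1.28 × 0.03 / 0.002938 = 13.07 d
  layer 4 (fractured sandstone): t_4 = 1.35 × 0.10 / 0.002938 = 45.94 d
Total t = Σ t_i = 1819 days = 4.980 years.

4.98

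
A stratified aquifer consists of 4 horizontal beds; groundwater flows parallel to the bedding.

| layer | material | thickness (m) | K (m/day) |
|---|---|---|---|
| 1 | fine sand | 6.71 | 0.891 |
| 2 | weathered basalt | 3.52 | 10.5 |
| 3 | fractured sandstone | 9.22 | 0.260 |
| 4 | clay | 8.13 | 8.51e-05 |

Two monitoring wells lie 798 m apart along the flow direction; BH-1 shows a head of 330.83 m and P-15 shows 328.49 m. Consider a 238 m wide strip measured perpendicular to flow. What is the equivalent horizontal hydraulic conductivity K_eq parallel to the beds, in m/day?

1.64

Flow is parallel to layering, so each bed carries its own Darcy discharge and the transmissivities add.
Σ(K_i·b_i) = 0.891×6.71 + 10.5×3.52 + 0.260×9.22 + 8.51e-05×8.13 = 45.34 m²/day.
Total thickness b = 27.58 m, so K_eq = Σ(K_i·b_i)/b = 1.644 m/day.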